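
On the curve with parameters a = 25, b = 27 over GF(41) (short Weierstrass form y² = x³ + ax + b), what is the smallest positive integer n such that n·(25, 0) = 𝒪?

2P: (25, 0) + (25, 0): same x and y₁ ≡ -y₂, so the sum is 𝒪.
2P = 𝒪, so the order is 2.

2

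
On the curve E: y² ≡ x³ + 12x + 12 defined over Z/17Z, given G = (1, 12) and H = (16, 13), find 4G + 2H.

First 4G:
Double-and-add on 4 = (100)₂. Start with G = (1, 12) for the leading 1-bit.
double: tangent at (1, 12): λ = (3·1² + 12)/(2·12) ≡ 15/7. 7⁻¹ ≡ 5 (mod 17), so λ ≡ 15·5 ≡ 7.
  x = λ² - 1 - 1 = 49 - 2 ≡ 13; y = λ·(1 - 13) - 12 ≡ 6. → (13, 6)
double: tangent at (13, 6): λ = (3·13² + 12)/(2·6) ≡ 9/12. 12⁻¹ ≡ 10 (mod 17), so λ ≡ 9·10 ≡ 5.
  x = λ² - 13 - 13 = 25 - 26 ≡ 16; y = λ·(13 - 16) - 6 ≡ 13. → (16, 13)
4G = (16, 13).
Next 2H:
Repeated addition: build up to 2H.
2H: tangent at (16, 13): λ = (3·16² + 12)/(2·13) ≡ 15/9. 9⁻¹ ≡ 2 (mod 17) since 9·2 = 18 ≡ 1, so λ ≡ 15·2 ≡ 13.
  x = λ² - 16 - 16 = 169 - 32 ≡ 1; y = λ·(16 - 1) - 13 ≡ 12. → (1, 12)
2H = (1, 12).
Finally 4G + 2H:
(16, 13) + (1, 12). λ = (12 - 13)/(1 - 16) ≡ 16/2 mod 17. 2⁻¹ ≡ 9 (mod 17) since 2·9 = 18 ≡ 1, so λ ≡ 8.
  x = λ² - 16 - 1 = 64 - 17 ≡ 13; y = λ·(16 - 13) - 13 ≡ 11. → (13, 11)

(13, 11)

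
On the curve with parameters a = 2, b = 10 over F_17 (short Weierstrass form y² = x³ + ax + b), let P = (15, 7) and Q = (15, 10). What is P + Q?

O

The two points share x = 15 and their y-coordinates satisfy 7 + 10 ≡ 0 (mod 17), so they are inverses. Their sum is O.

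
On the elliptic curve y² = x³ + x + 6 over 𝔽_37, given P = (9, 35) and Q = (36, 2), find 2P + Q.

(36, 35)

First 2P:
Repeated addition: build up to 2P.
2P: tangent at (9, 35): λ = (3·9² + 1)/(2·35) ≡ 22/33. 33⁻¹ ≡ 9 (mod 37) since 33·9 = 297 ≡ 1, so λ ≡ 22·9 ≡ 13.
  x = λ² - 9 - 9 = 169 - 18 ≡ 3; y = λ·(9 - 3) - 35 ≡ 6. → (3, 6)
2P = (3, 6).
Finally 2P + Q:
(3, 6) + (36, 2). λ = (2 - 6)/(36 - 3) ≡ 33/33 mod 37. 33⁻¹ ≡ 9 (mod 37), so λ ≡ 1.
  x = λ² - 3 - 36 = 1 - 39 ≡ 36; y = λ·(3 - 36) - 6 ≡ 35. → (36, 35)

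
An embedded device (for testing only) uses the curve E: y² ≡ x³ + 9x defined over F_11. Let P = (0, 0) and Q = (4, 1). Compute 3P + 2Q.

First 3P:
Repeated addition: build up to 3P.
2P: (0, 0) + (0, 0): same x and y₁ ≡ -y₂, so the sum is the point at infinity.
3P: the point at infinity + (0, 0) = (0, 0) (identity).
3P = (0, 0).
Next 2Q:
Repeated addition: build up to 2Q.
2Q: tangent at (4, 1): λ = (3·4² + 9)/(2·1) ≡ 2/2. 2⁻¹ ≡ 6 (mod 11) since 2·6 = 12 ≡ 1, so λ ≡ 2·6 ≡ 1.
  x = λ² - 4 - 4 = 1 - 8 ≡ 4; y = λ·(4 - 4) - 1 ≡ 10. → (4, 10)
2Q = (4, 10).
Finally 3P + 2Q:
(0, 0) + (4, 10). λ = (10 - 0)/(4 - 0) ≡ 10/4 mod 11. 4⁻¹ ≡ 3 (mod 11), so λ ≡ 8.
  x = λ² - 0 - 4 = 64 - 4 ≡ 5; y = λ·(0 - 5) - 0 ≡ 4. → (5, 4)

(5, 4)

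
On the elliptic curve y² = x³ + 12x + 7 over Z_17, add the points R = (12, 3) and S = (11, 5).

(15, 3)

(12, 3) + (11, 5). λ = (5 - 3)/(11 - 12) ≡ 2/16 mod 17. 16⁻¹ ≡ 16 (mod 17), so λ ≡ 15.
  x = λ² - 12 - 11 = 225 - 23 ≡ 15; y = λ·(12 - 15) - 3 ≡ 3. → (15, 3)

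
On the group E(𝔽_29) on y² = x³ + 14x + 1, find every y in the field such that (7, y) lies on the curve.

6, 23

x³ + 14x + 1 = 442 ≡ 7 (mod 29).
Square roots of 7 mod 29: 6 and 23 (since 6² = 36 ≡ 7).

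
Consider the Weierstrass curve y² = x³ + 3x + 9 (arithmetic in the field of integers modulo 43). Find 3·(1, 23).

(22, 39)

Write Q = (1, 23).
Repeated addition: build up to 3Q.
2Q: tangent at (1, 23): λ = (3·1² + 3)/(2·23) ≡ 6/3. 3⁻¹ ≡ 29 (mod 43), so λ ≡ 6·29 ≡ 2.
  x = λ² - 1 - 1 = 4 - 2 ≡ 2; y = λ·(1 - 2) - 23 ≡ 18. → (2, 18)
3Q: (2, 18) + (1, 23). λ = (23 - 18)/(1 - 2) ≡ 5/42 mod 43. 42⁻¹ ≡ 42 (mod 43), so λ ≡ 38.
  x = λ² - 2 - 1 = 1444 - 3 ≡ 22; y = λ·(2 - 22) - 18 ≡ 39. → (22, 39)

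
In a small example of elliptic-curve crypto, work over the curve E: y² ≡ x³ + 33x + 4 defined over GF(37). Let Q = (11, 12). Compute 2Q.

tangent at (11, 12): λ = (3·11² + 33)/(2·12) ≡ 26/24. 24⁻¹ ≡ 17 (mod 37), so λ ≡ 26·17 ≡ 35.
  x = λ² - 11 - 11 = 1225 - 22 ≡ 19; y = λ·(11 - 19) - 12 ≡ 4. → (19, 4)

(19, 4)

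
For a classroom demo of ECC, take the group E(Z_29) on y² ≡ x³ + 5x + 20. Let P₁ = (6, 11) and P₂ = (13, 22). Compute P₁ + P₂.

(3, 2)

(6, 11) + (13, 22). λ = (22 - 11)/(13 - 6) ≡ 11/7 mod 29. 7⁻¹ ≡ 25 (mod 29), so λ ≡ 14.
  x = λ² - 6 - 13 = 196 - 19 ≡ 3; y = λ·(6 - 3) - 11 ≡ 2. → (3, 2)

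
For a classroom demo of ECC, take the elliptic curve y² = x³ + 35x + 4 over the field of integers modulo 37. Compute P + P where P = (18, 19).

tangent at (18, 19): λ = (3·18² + 35)/(2·19) ≡ 8/1. 1⁻¹ ≡ 1 (mod 37), so λ ≡ 8·1 ≡ 8.
  x = λ² - 18 - 18 = 64 - 36 ≡ 28; y = λ·(18 - 28) - 19 ≡ 12. → (28, 12)

(28, 12)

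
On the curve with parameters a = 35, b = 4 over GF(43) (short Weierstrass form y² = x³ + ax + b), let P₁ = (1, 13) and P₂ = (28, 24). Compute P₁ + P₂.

(18, 39)

(1, 13) + (28, 24). λ = (24 - 13)/(28 - 1) ≡ 11/27 mod 43. 27⁻¹ ≡ 8 (mod 43) since 27·8 = 216 ≡ 1, so λ ≡ 2.
  x = λ² - 1 - 28 = 4 - 29 ≡ 18; y = λ·(1 - 18) - 13 ≡ 39. → (18, 39)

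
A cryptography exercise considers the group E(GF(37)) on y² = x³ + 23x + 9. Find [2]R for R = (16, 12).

tangent at (16, 12): λ = (3·16² + 23)/(2·12) ≡ 14/24. 24⁻¹ ≡ 17 (mod 37), so λ ≡ 14·17 ≡ 16.
  x = λ² - 16 - 16 = 256 - 32 ≡ 2; y = λ·(16 - 2) - 12 ≡ 27. → (2, 27)

(2, 27)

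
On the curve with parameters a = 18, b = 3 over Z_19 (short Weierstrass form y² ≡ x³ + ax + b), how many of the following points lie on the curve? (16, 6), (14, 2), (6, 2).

2

(16, 6): 6² ≡ 17, rhs ≡ 17 → on.
(14, 2): 2² ≡ 4, rhs ≡ 16 → off.
(6, 2): 2² ≡ 4, rhs ≡ 4 → on.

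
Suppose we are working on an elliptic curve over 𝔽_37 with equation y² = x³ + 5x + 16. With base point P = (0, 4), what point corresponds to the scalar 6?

(10, 17)

Repeated addition: build up to 6P.
2P: tangent at (0, 4): λ = (3·0² + 5)/(2·4) ≡ 5/8. 8⁻¹ ≡ 14 (mod 37) since 8·14 = 112 ≡ 1, so λ ≡ 5·14 ≡ 33.
  x = λ² - 0 - 0 = 1089 - 0 ≡ 16; y = λ·(0 - 16) - 4 ≡ 23. → (16, 23)
3P: (16, 23) + (0, 4). λ = (4 - 23)/(0 - 16) ≡ 18/21 mod 37. 21⁻¹ ≡ 30 (mod 37), so λ ≡ 22.
  x = λ² - 16 - 0 = 484 - 16 ≡ 24; y = λ·(16 - 24) - 23 ≡ 23. → (24, 23)
4P: (24, 23) + (0, 4). λ = (4 - 23)/(0 - 24) ≡ 18/13 mod 37. 13⁻¹ ≡ 20 (mod 37), so λ ≡ 27.
  x = λ² - 24 - 0 = 729 - 24 ≡ 2; y = λ·(24 - 2) - 23 ≡ 16. → (2, 16)
5P: (2, 16) + (0, 4). λ = (4 - 16)/(0 - 2) ≡ 25/35 mod 37. 35⁻¹ ≡ 18 (mod 37) since 35·18 = 630 ≡ 1, so λ ≡ 6.
  x = λ² - 2 - 0 = 36 - 2 ≡ 34; y = λ·(2 - 34) - 16 ≡ 14. → (34, 14)
6P: (34, 14) + (0, 4). λ = (4 - 14)/(0 - 34) ≡ 27/3 mod 37. 3⁻¹ ≡ 25 (mod 37) since 3·25 = 75 ≡ 1, so λ ≡ 9.
  x = λ² - 34 - 0 = 81 - 34 ≡ 10; y = λ·(34 - 10) - 14 ≡ 17. → (10, 17)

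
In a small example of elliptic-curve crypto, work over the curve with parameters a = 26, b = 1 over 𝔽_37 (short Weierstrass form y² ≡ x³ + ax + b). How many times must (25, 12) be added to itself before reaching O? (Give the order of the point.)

2P: tangent at (25, 12): λ = (3·25² + 26)/(2·12) ≡ 14/24. 24⁻¹ ≡ 17 (mod 37), so λ ≡ 14·17 ≡ 16.
  x = λ² - 25 - 25 = 256 - 50 ≡ 21; y = λ·(25 - 21) - 12 ≡ 15. → (21, 15)
3P: (21, 15) + (25, 12). λ = (12 - 15)/(25 - 21) ≡ 34/4 mod 37. 4⁻¹ ≡ 28 (mod 37), so λ ≡ 27.
  x = λ² - 21 - 25 = 729 - 46 ≡ 17; y = λ·(21 - 17) - 15 ≡ 19. → (17, 19)
4P: (17, 19) + (25, 12). λ = (12 - 19)/(25 - 17) ≡ 30/8 mod 37. 8⁻¹ ≡ 14 (mod 37), so λ ≡ 13.
  x = λ² - 17 - 25 = 169 - 42 ≡ 16; y = λ·(17 - 16) - 19 ≡ 31. → (16, 31)
5P: (16, 31) + (25, 12). λ = (12 - 31)/(25 - 16) ≡ 18/9 mod 37. 9⁻¹ ≡ 33 (mod 37) since 9·33 = 297 ≡ 1, so λ ≡ 2.
  x = λ² - 16 - 25 = 4 - 41 ≡ 0; y = λ·(16 - 0) - 31 ≡ 1. → (0, 1)
6P: (0, 1) + (25, 12). λ = (12 - 1)/(25 - 0) ≡ 11/25 mod 37. 25⁻¹ ≡ 3 (mod 37) since 25·3 = 75 ≡ 1, so λ ≡ 33.
  x = λ² - 0 - 25 = 1089 - 25 ≡ 28; y = λ·(0 - 28) - 1 ≡ 0. → (28, 0)
7P: (28, 0) + (25, 12). λ = (12 - 0)/(25 - 28) ≡ 12/34 mod 37. 34⁻¹ ≡ 12 (mod 37), so λ ≡ 33.
  x = λ² - 28 - 25 = 1089 - 53 ≡ 0; y = λ·(28 - 0) - 0 ≡ 36. → (0, 36)
8P: (0, 36) + (25, 12). λ = (12 - 36)/(25 - 0) ≡ 13/25 mod 37. 25⁻¹ ≡ 3 (mod 37), so λ ≡ 2.
  x = λ² - 0 - 25 = 4 - 25 ≡ 16; y = λ·(0 - 16) - 36 ≡ 6. → (16, 6)
9P: (16, 6) + (25, 12). λ = (12 - 6)/(25 - 16) ≡ 6/9 mod 37. 9⁻¹ ≡ 33 (mod 37), so λ ≡ 13.
  x = λ² - 16 - 25 = 169 - 41 ≡ 17; y = λ·(16 - 17) - 6 ≡ 18. → (17, 18)
10P: (17, 18) + (25, 12). λ = (12 - 18)/(25 - 17) ≡ 31/8 mod 37. 8⁻¹ ≡ 14 (mod 37) since 8·14 = 112 ≡ 1, so λ ≡ 27.
  x = λ² - 17 - 25 = 729 - 42 ≡ 21; y = λ·(17 - 21) - 18 ≡ 22. → (21, 22)
11P: (21, 22) + (25, 12). λ = (12 - 22)/(25 - 21) ≡ 27/4 mod 37. 4⁻¹ ≡ 28 (mod 37), so λ ≡ 16.
  x = λ² - 21 - 25 = 256 - 46 ≡ 25; y = λ·(21 - 25) - 22 ≡ 25. → (25, 25)
12P: (25, 25) + (25, 12): same x and y₁ ≡ -y₂, so the sum is O.
12P = O, so the order is 12.

12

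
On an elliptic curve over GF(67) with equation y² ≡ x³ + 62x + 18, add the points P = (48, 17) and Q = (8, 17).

(11, 50)

(48, 17) + (8, 17). λ = (17 - 17)/(8 - 48) ≡ 0/27 mod 67. 27⁻¹ ≡ 5 (mod 67) since 27·5 = 135 ≡ 1, so λ ≡ 0.
  x = λ² - 48 - 8 = 0 - 56 ≡ 11; y = λ·(48 - 11) - 17 ≡ 50. → (11, 50)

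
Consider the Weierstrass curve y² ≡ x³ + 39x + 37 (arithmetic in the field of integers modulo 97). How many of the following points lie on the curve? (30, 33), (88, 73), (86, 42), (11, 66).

(30, 33): 33² ≡ 22, rhs ≡ 77 → off.
(88, 73): 73² ≡ 91, rhs ≡ 24 → off.
(86, 42): 42² ≡ 18, rhs ≡ 23 → off.
(11, 66): 66² ≡ 88, rhs ≡ 51 → off.

0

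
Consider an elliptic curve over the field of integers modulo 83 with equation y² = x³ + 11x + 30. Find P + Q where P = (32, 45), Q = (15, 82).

(32, 45) + (15, 82). λ = (82 - 45)/(15 - 32) ≡ 37/66 mod 83. 66⁻¹ ≡ 39 (mod 83) since 66·39 = 2574 ≡ 1, so λ ≡ 32.
  x = λ² - 32 - 15 = 1024 - 47 ≡ 64; y = λ·(32 - 64) - 45 ≡ 10. → (64, 10)

(64, 10)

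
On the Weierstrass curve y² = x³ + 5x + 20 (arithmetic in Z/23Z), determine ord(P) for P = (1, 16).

5

2P: tangent at (1, 16): λ = (3·1² + 5)/(2·16) ≡ 8/9. 9⁻¹ ≡ 18 (mod 23) since 9·18 = 162 ≡ 1, so λ ≡ 8·18 ≡ 6.
  x = λ² - 1 - 1 = 36 - 2 ≡ 11; y = λ·(1 - 11) - 16 ≡ 16. → (11, 16)
3P: (11, 16) + (1, 16). λ = (16 - 16)/(1 - 11) ≡ 0/13 mod 23. 13⁻¹ ≡ 16 (mod 23), so λ ≡ 0.
  x = λ² - 11 - 1 = 0 - 12 ≡ 11; y = λ·(11 - 11) - 16 ≡ 7. → (11, 7)
4P: (11, 7) + (1, 16). λ = (16 - 7)/(1 - 11) ≡ 9/13 mod 23. 13⁻¹ ≡ 16 (mod 23) since 13·16 = 208 ≡ 1, so λ ≡ 6.
  x = λ² - 11 - 1 = 36 - 12 ≡ 1; y = λ·(11 - 1) - 7 ≡ 7. → (1, 7)
5P: (1, 7) + (1, 16): same x and y₁ ≡ -y₂, so the sum is O.
5P = O, so the order is 5.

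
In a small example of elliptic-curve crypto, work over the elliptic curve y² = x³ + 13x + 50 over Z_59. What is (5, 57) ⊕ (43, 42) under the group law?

(5, 57) + (43, 42). λ = (42 - 57)/(43 - 5) ≡ 44/38 mod 59. 38⁻¹ ≡ 14 (mod 59), so λ ≡ 26.
  x = λ² - 5 - 43 = 676 - 48 ≡ 38; y = λ·(5 - 38) - 57 ≡ 29. → (38, 29)

(38, 29)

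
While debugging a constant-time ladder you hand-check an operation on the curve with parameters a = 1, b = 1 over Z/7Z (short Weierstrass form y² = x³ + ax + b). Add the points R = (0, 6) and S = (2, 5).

(0, 1)

(0, 6) + (2, 5). λ = (5 - 6)/(2 - 0) ≡ 6/2 mod 7. 2⁻¹ ≡ 4 (mod 7), so λ ≡ 3.
  x = λ² - 0 - 2 = 9 - 2 ≡ 0; y = λ·(0 - 0) - 6 ≡ 1. → (0, 1)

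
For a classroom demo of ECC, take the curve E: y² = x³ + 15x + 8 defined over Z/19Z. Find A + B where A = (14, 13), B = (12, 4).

(14, 13) + (12, 4). λ = (4 - 13)/(12 - 14) ≡ 10/17 mod 19. 17⁻¹ ≡ 9 (mod 19), so λ ≡ 14.
  x = λ² - 14 - 12 = 196 - 26 ≡ 18; y = λ·(14 - 18) - 13 ≡ 7. → (18, 7)

(18, 7)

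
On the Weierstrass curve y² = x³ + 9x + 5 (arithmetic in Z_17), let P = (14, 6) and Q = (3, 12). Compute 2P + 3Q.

(9, 4)

First 2P:
Repeated addition: build up to 2P.
2P: tangent at (14, 6): λ = (3·14² + 9)/(2·6) ≡ 2/12. 12⁻¹ ≡ 10 (mod 17), so λ ≡ 2·10 ≡ 3.
  x = λ² - 14 - 14 = 9 - 28 ≡ 15; y = λ·(14 - 15) - 6 ≡ 8. → (15, 8)
2P = (15, 8).
Next 3Q:
Repeated addition: build up to 3Q.
2Q: tangent at (3, 12): λ = (3·3² + 9)/(2·12) ≡ 2/7. 7⁻¹ ≡ 5 (mod 17) since 7·5 = 35 ≡ 1, so λ ≡ 2·5 ≡ 10.
  x = λ² - 3 - 3 = 100 - 6 ≡ 9; y = λ·(3 - 9) - 12 ≡ 13. → (9, 13)
3Q: (9, 13) + (3, 12). λ = (12 - 13)/(3 - 9) ≡ 16/11 mod 17. 11⁻¹ ≡ 14 (mod 17) since 11·14 = 154 ≡ 1, so λ ≡ 3.
  x = λ² - 9 - 3 = 9 - 12 ≡ 14; y = λ·(9 - 14) - 13 ≡ 6. → (14, 6)
3Q = (14, 6).
Finally 2P + 3Q:
(15, 8) + (14, 6). λ = (6 - 8)/(14 - 15) ≡ 15/16 mod 17. 16⁻¹ ≡ 16 (mod 17), so λ ≡ 2.
  x = λ² - 15 - 14 = 4 - 29 ≡ 9; y = λ·(15 - 9) - 8 ≡ 4. → (9, 4)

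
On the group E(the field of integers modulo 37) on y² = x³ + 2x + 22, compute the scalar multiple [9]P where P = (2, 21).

(21, 36)

Repeated addition: build up to 9P.
2P: tangent at (2, 21): λ = (3·2² + 2)/(2·21) ≡ 14/5. 5⁻¹ ≡ 15 (mod 37), so λ ≡ 14·15 ≡ 25.
  x = λ² - 2 - 2 = 625 - 4 ≡ 29; y = λ·(2 - 29) - 21 ≡ 7. → (29, 7)
3P: (29, 7) + (2, 21). λ = (21 - 7)/(2 - 29) ≡ 14/10 mod 37. 10⁻¹ ≡ 26 (mod 37), so λ ≡ 31.
  x = λ² - 29 - 2 = 961 - 31 ≡ 5; y = λ·(29 - 5) - 7 ≡ 34. → (5, 34)
4P: (5, 34) + (2, 21). λ = (21 - 34)/(2 - 5) ≡ 24/34 mod 37. 34⁻¹ ≡ 12 (mod 37), so λ ≡ 29.
  x = λ² - 5 - 2 = 841 - 7 ≡ 20; y = λ·(5 - 20) - 34 ≡ 12. → (20, 12)
5P: (20, 12) + (2, 21). λ = (21 - 12)/(2 - 20) ≡ 9/19 mod 37. 19⁻¹ ≡ 2 (mod 37), so λ ≡ 18.
  x = λ² - 20 - 2 = 324 - 22 ≡ 6; y = λ·(20 - 6) - 12 ≡ 18. → (6, 18)
6P: (6, 18) + (2, 21). λ = (21 - 18)/(2 - 6) ≡ 3/33 mod 37. 33⁻¹ ≡ 9 (mod 37), so λ ≡ 27.
  x = λ² - 6 - 2 = 729 - 8 ≡ 18; y = λ·(6 - 18) - 18 ≡ 28. → (18, 28)
7P: (18, 28) + (2, 21). λ = (21 - 28)/(2 - 18) ≡ 30/21 mod 37. 21⁻¹ ≡ 30 (mod 37) since 21·30 = 630 ≡ 1, so λ ≡ 12.
  x = λ² - 18 - 2 = 144 - 20 ≡ 13; y = λ·(18 - 13) - 28 ≡ 32. → (13, 32)
8P: (13, 32) + (2, 21). λ = (21 - 32)/(2 - 13) ≡ 26/26 mod 37. 26⁻¹ ≡ 10 (mod 37) since 26·10 = 260 ≡ 1, so λ ≡ 1.
  x = λ² - 13 - 2 = 1 - 15 ≡ 23; y = λ·(13 - 23) - 32 ≡ 32. → (23, 32)
9P: (23, 32) + (2, 21). λ = (21 - 32)/(2 - 23) ≡ 26/16 mod 37. 16⁻¹ ≡ 7 (mod 37), so λ ≡ 34.
  x = λ² - 23 - 2 = 1156 - 25 ≡ 21; y = λ·(23 - 21) - 32 ≡ 36. → (21, 36)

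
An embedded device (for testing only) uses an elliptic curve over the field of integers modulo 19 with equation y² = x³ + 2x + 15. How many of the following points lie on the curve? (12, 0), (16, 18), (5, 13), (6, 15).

3

(12, 0): 0² ≡ 0, rhs ≡ 0 → on.
(16, 18): 18² ≡ 1, rhs ≡ 1 → on.
(5, 13): 13² ≡ 17, rhs ≡ 17 → on.
(6, 15): 15² ≡ 16, rhs ≡ 15 → off.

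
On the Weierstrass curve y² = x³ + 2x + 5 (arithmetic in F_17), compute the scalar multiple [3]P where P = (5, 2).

Repeated addition: build up to 3P.
2P: tangent at (5, 2): λ = (3·5² + 2)/(2·2) ≡ 9/4. 4⁻¹ ≡ 13 (mod 17), so λ ≡ 9·13 ≡ 15.
  x = λ² - 5 - 5 = 225 - 10 ≡ 11; y = λ·(5 - 11) - 2 ≡ 10. → (11, 10)
3P: (11, 10) + (5, 2). λ = (2 - 10)/(5 - 11) ≡ 9/11 mod 17. 11⁻¹ ≡ 14 (mod 17) since 11·14 = 154 ≡ 1, so λ ≡ 7.
  x = λ² - 11 - 5 = 49 - 16 ≡ 16; y = λ·(11 - 16) - 10 ≡ 6. → (16, 6)

(16, 6)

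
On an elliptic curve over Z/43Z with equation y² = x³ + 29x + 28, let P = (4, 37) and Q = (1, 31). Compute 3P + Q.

First 3P:
Repeated addition: build up to 3P.
2P: tangent at (4, 37): λ = (3·4² + 29)/(2·37) ≡ 34/31. 31⁻¹ ≡ 25 (mod 43), so λ ≡ 34·25 ≡ 33.
  x = λ² - 4 - 4 = 1089 - 8 ≡ 6; y = λ·(4 - 6) - 37 ≡ 26. → (6, 26)
3P: (6, 26) + (4, 37). λ = (37 - 26)/(4 - 6) ≡ 11/41 mod 43. 41⁻¹ ≡ 21 (mod 43), so λ ≡ 16.
  x = λ² - 6 - 4 = 256 - 10 ≡ 31; y = λ·(6 - 31) - 26 ≡ 4. → (31, 4)
3P = (31, 4).
Finally 3P + Q:
(31, 4) + (1, 31). λ = (31 - 4)/(1 - 31) ≡ 27/13 mod 43. 13⁻¹ ≡ 10 (mod 43) since 13·10 = 130 ≡ 1, so λ ≡ 12.
  x = λ² - 31 - 1 = 144 - 32 ≡ 26; y = λ·(31 - 26) - 4 ≡ 13. → (26, 13)

(26, 13)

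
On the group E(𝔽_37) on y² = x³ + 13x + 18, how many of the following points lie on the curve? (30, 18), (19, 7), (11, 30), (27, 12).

2

(30, 18): 18² ≡ 28, rhs ≡ 28 → on.
(19, 7): 7² ≡ 12, rhs ≡ 20 → off.
(11, 30): 30² ≡ 12, rhs ≡ 12 → on.
(27, 12): 12² ≡ 33, rhs ≡ 35 → off.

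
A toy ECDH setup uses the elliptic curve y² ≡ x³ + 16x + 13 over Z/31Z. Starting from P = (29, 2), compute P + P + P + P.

(15, 30)

Double-and-add on 4 = (100)₂. Start with P = (29, 2) for the leading 1-bit.
double: tangent at (29, 2): λ = (3·29² + 16)/(2·2) ≡ 28/4. 4⁻¹ ≡ 8 (mod 31) since 4·8 = 32 ≡ 1, so λ ≡ 28·8 ≡ 7.
  x = λ² - 29 - 29 = 49 - 58 ≡ 22; y = λ·(29 - 22) - 2 ≡ 16. → (22, 16)
double: tangent at (22, 16): λ = (3·22² + 16)/(2·16) ≡ 11/1. 1⁻¹ ≡ 1 (mod 31), so λ ≡ 11·1 ≡ 11.
  x = λ² - 22 - 22 = 121 - 44 ≡ 15; y = λ·(22 - 15) - 16 ≡ 30. → (15, 30)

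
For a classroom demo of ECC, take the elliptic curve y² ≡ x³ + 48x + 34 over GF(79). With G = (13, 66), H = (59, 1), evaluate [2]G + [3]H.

First 2G:
Repeated addition: build up to 2G.
2G: tangent at (13, 66): λ = (3·13² + 48)/(2·66) ≡ 2/53. 53⁻¹ ≡ 3 (mod 79), so λ ≡ 2·3 ≡ 6.
  x = λ² - 13 - 13 = 36 - 26 ≡ 10; y = λ·(13 - 10) - 66 ≡ 31. → (10, 31)
2G = (10, 31).
Next 3H:
Repeated addition: build up to 3H.
2H: tangent at (59, 1): λ = (3·59² + 48)/(2·1) ≡ 63/2. 2⁻¹ ≡ 40 (mod 79), so λ ≡ 63·40 ≡ 71.
  x = λ² - 59 - 59 = 5041 - 118 ≡ 25; y = λ·(59 - 25) - 1 ≡ 43. → (25, 43)
3H: (25, 43) + (59, 1). λ = (1 - 43)/(59 - 25) ≡ 37/34 mod 79. 34⁻¹ ≡ 7 (mod 79) since 34·7 = 238 ≡ 1, so λ ≡ 22.
  x = λ² - 25 - 59 = 484 - 84 ≡ 5; y = λ·(25 - 5) - 43 ≡ 2. → (5, 2)
3H = (5, 2).
Finally 2G + 3H:
(10, 31) + (5, 2). λ = (2 - 31)/(5 - 10) ≡ 50/74 mod 79. 74⁻¹ ≡ 63 (mod 79), so λ ≡ 69.
  x = λ² - 10 - 5 = 4761 - 15 ≡ 6; y = λ·(10 - 6) - 31 ≡ 8. → (6, 8)

(6, 8)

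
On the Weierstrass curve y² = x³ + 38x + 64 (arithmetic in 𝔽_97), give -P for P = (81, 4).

-(81, 4) = (81, -4 mod 97) = (81, 93).

(81, 93)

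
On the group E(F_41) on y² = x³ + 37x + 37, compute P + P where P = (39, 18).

tangent at (39, 18): λ = (3·39² + 37)/(2·18) ≡ 8/36. 36⁻¹ ≡ 8 (mod 41) since 36·8 = 288 ≡ 1, so λ ≡ 8·8 ≡ 23.
  x = λ² - 39 - 39 = 529 - 78 ≡ 0; y = λ·(39 - 0) - 18 ≡ 18. → (0, 18)

(0, 18)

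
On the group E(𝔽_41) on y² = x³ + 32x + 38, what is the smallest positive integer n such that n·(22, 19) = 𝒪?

7

2P: tangent at (22, 19): λ = (3·22² + 32)/(2·19) ≡ 8/38. 38⁻¹ ≡ 27 (mod 41), so λ ≡ 8·27 ≡ 11.
  x = λ² - 22 - 22 = 121 - 44 ≡ 36; y = λ·(22 - 36) - 19 ≡ 32. → (36, 32)
3P: (36, 32) + (22, 19). λ = (19 - 32)/(22 - 36) ≡ 28/27 mod 41. 27⁻¹ ≡ 38 (mod 41) since 27·38 = 1026 ≡ 1, so λ ≡ 39.
  x = λ² - 36 - 22 = 1521 - 58 ≡ 28; y = λ·(36 - 28) - 32 ≡ 34. → (28, 34)
4P: (28, 34) + (22, 19). λ = (19 - 34)/(22 - 28) ≡ 26/35 mod 41. 35⁻¹ ≡ 34 (mod 41), so λ ≡ 23.
  x = λ² - 28 - 22 = 529 - 50 ≡ 28; y = λ·(28 - 28) - 34 ≡ 7. → (28, 7)
5P: (28, 7) + (22, 19). λ = (19 - 7)/(22 - 28) ≡ 12/35 mod 41. 35⁻¹ ≡ 34 (mod 41), so λ ≡ 39.
  x = λ² - 28 - 22 = 1521 - 50 ≡ 36; y = λ·(28 - 36) - 7 ≡ 9. → (36, 9)
6P: (36, 9) + (22, 19). λ = (19 - 9)/(22 - 36) ≡ 10/27 mod 41. 27⁻¹ ≡ 38 (mod 41) since 27·38 = 1026 ≡ 1, so λ ≡ 11.
  x = λ² - 36 - 22 = 121 - 58 ≡ 22; y = λ·(36 - 22) - 9 ≡ 22. → (22, 22)
7P: (22, 22) + (22, 19): same x and y₁ ≡ -y₂, so the sum is 𝒪.
7P = 𝒪, so the order is 7.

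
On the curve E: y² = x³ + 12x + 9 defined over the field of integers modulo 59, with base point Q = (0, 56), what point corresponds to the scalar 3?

Repeated addition: build up to 3Q.
2Q: tangent at (0, 56): λ = (3·0² + 12)/(2·56) ≡ 12/53. 53⁻¹ ≡ 49 (mod 59), so λ ≡ 12·49 ≡ 57.
  x = λ² - 0 - 0 = 3249 - 0 ≡ 4; y = λ·(0 - 4) - 56 ≡ 11. → (4, 11)
3Q: (4, 11) + (0, 56). λ = (56 - 11)/(0 - 4) ≡ 45/55 mod 59. 55⁻¹ ≡ 44 (mod 59), so λ ≡ 33.
  x = λ² - 4 - 0 = 1089 - 4 ≡ 23; y = λ·(4 - 23) - 11 ≡ 11. → (23, 11)

(23, 11)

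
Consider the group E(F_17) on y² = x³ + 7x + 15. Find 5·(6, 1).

Write P = (6, 1).
Repeated addition: build up to 5P.
2P: tangent at (6, 1): λ = (3·6² + 7)/(2·1) ≡ 13/2. 2⁻¹ ≡ 9 (mod 17), so λ ≡ 13·9 ≡ 15.
  x = λ² - 6 - 6 = 225 - 12 ≡ 9; y = λ·(6 - 9) - 1 ≡ 5. → (9, 5)
3P: (9, 5) + (6, 1). λ = (1 - 5)/(6 - 9) ≡ 13/14 mod 17. 14⁻¹ ≡ 11 (mod 17), so λ ≡ 7.
  x = λ² - 9 - 6 = 49 - 15 ≡ 0; y = λ·(9 - 0) - 5 ≡ 7. → (0, 7)
4P: (0, 7) + (6, 1). λ = (1 - 7)/(6 - 0) ≡ 11/6 mod 17. 6⁻¹ ≡ 3 (mod 17), so λ ≡ 16.
  x = λ² - 0 - 6 = 256 - 6 ≡ 12; y = λ·(0 - 12) - 7 ≡ 5. → (12, 5)
5P: (12, 5) + (6, 1). λ = (1 - 5)/(6 - 12) ≡ 13/11 mod 17. 11⁻¹ ≡ 14 (mod 17), so λ ≡ 12.
  x = λ² - 12 - 6 = 144 - 18 ≡ 7; y = λ·(12 - 7) - 5 ≡ 4. → (7, 4)

(7, 4)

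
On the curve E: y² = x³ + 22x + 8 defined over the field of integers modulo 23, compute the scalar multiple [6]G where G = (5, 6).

(5, 17)

Repeated addition: build up to 6G.
2G: tangent at (5, 6): λ = (3·5² + 22)/(2·6) ≡ 5/12. 12⁻¹ ≡ 2 (mod 23) since 12·2 = 24 ≡ 1, so λ ≡ 5·2 ≡ 10.
  x = λ² - 5 - 5 = 100 - 10 ≡ 21; y = λ·(5 - 21) - 6 ≡ 18. → (21, 18)
3G: (21, 18) + (5, 6). λ = (6 - 18)/(5 - 21) ≡ 11/7 mod 23. 7⁻¹ ≡ 10 (mod 23), so λ ≡ 18.
  x = λ² - 21 - 5 = 324 - 26 ≡ 22; y = λ·(21 - 22) - 18 ≡ 10. → (22, 10)
4G: (22, 10) + (5, 6). λ = (6 - 10)/(5 - 22) ≡ 19/6 mod 23. 6⁻¹ ≡ 4 (mod 23), so λ ≡ 7.
  x = λ² - 22 - 5 = 49 - 27 ≡ 22; y = λ·(22 - 22) - 10 ≡ 13. → (22, 13)
5G: (22, 13) + (5, 6). λ = (6 - 13)/(5 - 22) ≡ 16/6 mod 23. 6⁻¹ ≡ 4 (mod 23), so λ ≡ 18.
  x = λ² - 22 - 5 = 324 - 27 ≡ 21; y = λ·(22 - 21) - 13 ≡ 5. → (21, 5)
6G: (21, 5) + (5, 6). λ = (6 - 5)/(5 - 21) ≡ 1/7 mod 23. 7⁻¹ ≡ 10 (mod 23), so λ ≡ 10.
  x = λ² - 21 - 5 = 100 - 26 ≡ 5; y = λ·(21 - 5) - 5 ≡ 17. → (5, 17)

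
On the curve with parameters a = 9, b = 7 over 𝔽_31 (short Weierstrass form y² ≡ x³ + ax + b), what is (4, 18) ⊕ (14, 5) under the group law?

(15, 18)

(4, 18) + (14, 5). λ = (5 - 18)/(14 - 4) ≡ 18/10 mod 31. 10⁻¹ ≡ 28 (mod 31), so λ ≡ 8.
  x = λ² - 4 - 14 = 64 - 18 ≡ 15; y = λ·(4 - 15) - 18 ≡ 18. → (15, 18)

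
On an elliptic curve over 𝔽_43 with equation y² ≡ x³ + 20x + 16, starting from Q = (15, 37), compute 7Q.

(2, 8)

Double-and-add on 7 = (111)₂. Start with Q = (15, 37) for the leading 1-bit.
double: tangent at (15, 37): λ = (3·15² + 20)/(2·37) ≡ 7/31. 31⁻¹ ≡ 25 (mod 43), so λ ≡ 7·25 ≡ 3.
  x = λ² - 15 - 15 = 9 - 30 ≡ 22; y = λ·(15 - 22) - 37 ≡ 28. → (22, 28)
add Q: (22, 28) + (15, 37). λ = (37 - 28)/(15 - 22) ≡ 9/36 mod 43. 36⁻¹ ≡ 6 (mod 43), so λ ≡ 11.
  x = λ² - 22 - 15 = 121 - 37 ≡ 41; y = λ·(22 - 41) - 28 ≡ 21. → (41, 21)
double: tangent at (41, 21): λ = (3·41² + 20)/(2·21) ≡ 32/42. 42⁻¹ ≡ 42 (mod 43) since 42·42 = 1764 ≡ 1, so λ ≡ 32·42 ≡ 11.
  x = λ² - 41 - 41 = 121 - 82 ≡ 39; y = λ·(41 - 39) - 21 ≡ 1. → (39, 1)
add Q: (39, 1) + (15, 37). λ = (37 - 1)/(15 - 39) ≡ 36/19 mod 43. 19⁻¹ ≡ 34 (mod 43) since 19·34 = 646 ≡ 1, so λ ≡ 20.
  x = λ² - 39 - 15 = 400 - 54 ≡ 2; y = λ·(39 - 2) - 1 ≡ 8. → (2, 8)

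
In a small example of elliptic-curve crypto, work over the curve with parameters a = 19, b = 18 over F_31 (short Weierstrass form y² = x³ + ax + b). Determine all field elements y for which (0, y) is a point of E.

7, 24

x³ + 19x + 18 = 18 ≡ 18 (mod 31).
Square roots of 18 mod 31: 7 and 24 (since 7² = 49 ≡ 18).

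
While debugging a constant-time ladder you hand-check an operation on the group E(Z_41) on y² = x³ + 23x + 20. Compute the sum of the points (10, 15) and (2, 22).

(10, 15) + (2, 22). λ = (22 - 15)/(2 - 10) ≡ 7/33 mod 41. 33⁻¹ ≡ 5 (mod 41), so λ ≡ 35.
  x = λ² - 10 - 2 = 1225 - 12 ≡ 24; y = λ·(10 - 24) - 15 ≡ 28. → (24, 28)

(24, 28)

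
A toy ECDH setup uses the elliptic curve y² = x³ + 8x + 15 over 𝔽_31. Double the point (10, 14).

tangent at (10, 14): λ = (3·10² + 8)/(2·14) ≡ 29/28. 28⁻¹ ≡ 10 (mod 31), so λ ≡ 29·10 ≡ 11.
  x = λ² - 10 - 10 = 121 - 20 ≡ 8; y = λ·(10 - 8) - 14 ≡ 8. → (8, 8)

(8, 8)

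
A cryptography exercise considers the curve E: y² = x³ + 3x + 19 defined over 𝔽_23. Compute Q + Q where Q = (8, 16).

(19, 14)

tangent at (8, 16): λ = (3·8² + 3)/(2·16) ≡ 11/9. 9⁻¹ ≡ 18 (mod 23) since 9·18 = 162 ≡ 1, so λ ≡ 11·18 ≡ 14.
  x = λ² - 8 - 8 = 196 - 16 ≡ 19; y = λ·(8 - 19) - 16 ≡ 14. → (19, 14)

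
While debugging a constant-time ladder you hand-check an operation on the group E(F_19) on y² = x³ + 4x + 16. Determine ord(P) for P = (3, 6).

2P: tangent at (3, 6): λ = (3·3² + 4)/(2·6) ≡ 12/12. 12⁻¹ ≡ 8 (mod 19), so λ ≡ 12·8 ≡ 1.
  x = λ² - 3 - 3 = 1 - 6 ≡ 14; y = λ·(3 - 14) - 6 ≡ 2. → (14, 2)
3P: (14, 2) + (3, 6). λ = (6 - 2)/(3 - 14) ≡ 4/8 mod 19. 8⁻¹ ≡ 12 (mod 19), so λ ≡ 10.
  x = λ² - 14 - 3 = 100 - 17 ≡ 7; y = λ·(14 - 7) - 2 ≡ 11. → (7, 11)
4P: (7, 11) + (3, 6). λ = (6 - 11)/(3 - 7) ≡ 14/15 mod 19. 15⁻¹ ≡ 14 (mod 19), so λ ≡ 6.
  x = λ² - 7 - 3 = 36 - 10 ≡ 7; y = λ·(7 - 7) - 11 ≡ 8. → (7, 8)
5P: (7, 8) + (3, 6). λ = (6 - 8)/(3 - 7) ≡ 17/15 mod 19. 15⁻¹ ≡ 14 (mod 19), so λ ≡ 10.
  x = λ² - 7 - 3 = 100 - 10 ≡ 14; y = λ·(7 - 14) - 8 ≡ 17. → (14, 17)
6P: (14, 17) + (3, 6). λ = (6 - 17)/(3 - 14) ≡ 8/8 mod 19. 8⁻¹ ≡ 12 (mod 19) since 8·12 = 96 ≡ 1, so λ ≡ 1.
  x = λ² - 14 - 3 = 1 - 17 ≡ 3; y = λ·(14 - 3) - 17 ≡ 13. → (3, 13)
7P: (3, 13) + (3, 6): same x and y₁ ≡ -y₂, so the sum is O.
7P = O, so the order is 7.

7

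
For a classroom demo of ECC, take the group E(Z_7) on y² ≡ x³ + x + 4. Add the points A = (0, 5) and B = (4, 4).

(0, 2)

(0, 5) + (4, 4). λ = (4 - 5)/(4 - 0) ≡ 6/4 mod 7. 4⁻¹ ≡ 2 (mod 7), so λ ≡ 5.
  x = λ² - 0 - 4 = 25 - 4 ≡ 0; y = λ·(0 - 0) - 5 ≡ 2. → (0, 2)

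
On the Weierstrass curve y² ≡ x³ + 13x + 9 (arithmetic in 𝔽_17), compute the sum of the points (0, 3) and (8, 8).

(7, 16)

(0, 3) + (8, 8). λ = (8 - 3)/(8 - 0) ≡ 5/8 mod 17. 8⁻¹ ≡ 15 (mod 17) since 8·15 = 120 ≡ 1, so λ ≡ 7.
  x = λ² - 0 - 8 = 49 - 8 ≡ 7; y = λ·(0 - 7) - 3 ≡ 16. → (7, 16)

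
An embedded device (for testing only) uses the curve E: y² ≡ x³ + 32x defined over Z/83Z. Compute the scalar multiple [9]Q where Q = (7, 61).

(44, 40)

Double-and-add on 9 = (1001)₂. Start with Q = (7, 61) for the leading 1-bit.
double: tangent at (7, 61): λ = (3·7² + 32)/(2·61) ≡ 13/39. 39⁻¹ ≡ 66 (mod 83), so λ ≡ 13·66 ≡ 28.
  x = λ² - 7 - 7 = 784 - 14 ≡ 23; y = λ·(7 - 23) - 61 ≡ 72. → (23, 72)
double: tangent at (23, 72): λ = (3·23² + 32)/(2·72) ≡ 42/61. 61⁻¹ ≡ 49 (mod 83) since 61·49 = 2989 ≡ 1, so λ ≡ 42·49 ≡ 66.
  x = λ² - 23 - 23 = 4356 - 46 ≡ 77; y = λ·(23 - 77) - 72 ≡ 16. → (77, 16)
double: tangent at (77, 16): λ = (3·77² + 32)/(2·16) ≡ 57/32. 32⁻¹ ≡ 13 (mod 83) since 32·13 = 416 ≡ 1, so λ ≡ 57·13 ≡ 77.
  x = λ² - 77 - 77 = 5929 - 154 ≡ 48; y = λ·(77 - 48) - 16 ≡ 59. → (48, 59)
add Q: (48, 59) + (7, 61). λ = (61 - 59)/(7 - 48) ≡ 2/42 mod 83. 42⁻¹ ≡ 2 (mod 83) since 42·2 = 84 ≡ 1, so λ ≡ 4.
  x = λ² - 48 - 7 = 16 - 55 ≡ 44; y = λ·(48 - 44) - 59 ≡ 40. → (44, 40)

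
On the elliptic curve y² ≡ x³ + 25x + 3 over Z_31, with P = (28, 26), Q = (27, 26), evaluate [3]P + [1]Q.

O

First 3P:
Repeated addition: build up to 3P.
2P: tangent at (28, 26): λ = (3·28² + 25)/(2·26) ≡ 21/21. 21⁻¹ ≡ 3 (mod 31), so λ ≡ 21·3 ≡ 1.
  x = λ² - 28 - 28 = 1 - 56 ≡ 7; y = λ·(28 - 7) - 26 ≡ 26. → (7, 26)
3P: (7, 26) + (28, 26). λ = (26 - 26)/(28 - 7) ≡ 0/21 mod 31. 21⁻¹ ≡ 3 (mod 31), so λ ≡ 0.
  x = λ² - 7 - 28 = 0 - 35 ≡ 27; y = λ·(7 - 27) - 26 ≡ 5. → (27, 5)
3P = (27, 5).
Finally 3P + Q:
(27, 5) + (27, 26): same x and y₁ ≡ -y₂, so the sum is the point at infinity.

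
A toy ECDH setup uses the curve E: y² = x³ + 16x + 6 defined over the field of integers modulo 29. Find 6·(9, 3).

(1, 20)

Write G = (9, 3).
Repeated addition: build up to 6G.
2G: tangent at (9, 3): λ = (3·9² + 16)/(2·3) ≡ 27/6. 6⁻¹ ≡ 5 (mod 29), so λ ≡ 27·5 ≡ 19.
  x = λ² - 9 - 9 = 361 - 18 ≡ 24; y = λ·(9 - 24) - 3 ≡ 2. → (24, 2)
3G: (24, 2) + (9, 3). λ = (3 - 2)/(9 - 24) ≡ 1/14 mod 29. 14⁻¹ ≡ 27 (mod 29), so λ ≡ 27.
  x = λ² - 24 - 9 = 729 - 33 ≡ 0; y = λ·(24 - 0) - 2 ≡ 8. → (0, 8)
4G: (0, 8) + (9, 3). λ = (3 - 8)/(9 - 0) ≡ 24/9 mod 29. 9⁻¹ ≡ 13 (mod 29) since 9·13 = 117 ≡ 1, so λ ≡ 22.
  x = λ² - 0 - 9 = 484 - 9 ≡ 11; y = λ·(0 - 11) - 8 ≡ 11. → (11, 11)
5G: (11, 11) + (9, 3). λ = (3 - 11)/(9 - 11) ≡ 21/27 mod 29. 27⁻¹ ≡ 14 (mod 29), so λ ≡ 4.
  x = λ² - 11 - 9 = 16 - 20 ≡ 25; y = λ·(11 - 25) - 11 ≡ 20. → (25, 20)
6G: (25, 20) + (9, 3). λ = (3 - 20)/(9 - 25) ≡ 12/13 mod 29. 13⁻¹ ≡ 9 (mod 29) since 13·9 = 117 ≡ 1, so λ ≡ 21.
  x = λ² - 25 - 9 = 441 - 34 ≡ 1; y = λ·(25 - 1) - 20 ≡ 20. → (1, 20)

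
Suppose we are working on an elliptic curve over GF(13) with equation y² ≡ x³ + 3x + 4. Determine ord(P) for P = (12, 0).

2P: (12, 0) + (12, 0): same x and y₁ ≡ -y₂, so the sum is O.
2P = O, so the order is 2.

2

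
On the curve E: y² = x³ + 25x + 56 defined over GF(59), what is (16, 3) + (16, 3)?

tangent at (16, 3): λ = (3·16² + 25)/(2·3) ≡ 26/6. 6⁻¹ ≡ 10 (mod 59), so λ ≡ 26·10 ≡ 24.
  x = λ² - 16 - 16 = 576 - 32 ≡ 13; y = λ·(16 - 13) - 3 ≡ 10. → (13, 10)

(13, 10)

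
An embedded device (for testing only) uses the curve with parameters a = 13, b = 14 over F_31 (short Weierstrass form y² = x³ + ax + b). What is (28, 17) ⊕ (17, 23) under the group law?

(5, 24)

(28, 17) + (17, 23). λ = (23 - 17)/(17 - 28) ≡ 6/20 mod 31. 20⁻¹ ≡ 14 (mod 31), so λ ≡ 22.
  x = λ² - 28 - 17 = 484 - 45 ≡ 5; y = λ·(28 - 5) - 17 ≡ 24. → (5, 24)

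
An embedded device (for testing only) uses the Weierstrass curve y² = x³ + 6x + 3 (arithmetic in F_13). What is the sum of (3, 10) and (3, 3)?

The two points share x = 3 and their y-coordinates satisfy 10 + 3 ≡ 0 (mod 13), so they are inverses. Their sum is O.

O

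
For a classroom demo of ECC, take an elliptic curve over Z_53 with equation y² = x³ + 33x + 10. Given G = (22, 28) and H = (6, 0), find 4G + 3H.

(45, 33)

First 4G:
Double-and-add on 4 = (100)₂. Start with G = (22, 28) for the leading 1-bit.
double: tangent at (22, 28): λ = (3·22² + 33)/(2·28) ≡ 1/3. 3⁻¹ ≡ 18 (mod 53) since 3·18 = 54 ≡ 1, so λ ≡ 1·18 ≡ 18.
  x = λ² - 22 - 22 = 324 - 44 ≡ 15; y = λ·(22 - 15) - 28 ≡ 45. → (15, 45)
double: tangent at (15, 45): λ = (3·15² + 33)/(2·45) ≡ 19/37. 37⁻¹ ≡ 43 (mod 53), so λ ≡ 19·43 ≡ 22.
  x = λ² - 15 - 15 = 484 - 30 ≡ 30; y = λ·(15 - 30) - 45 ≡ 49. → (30, 49)
4G = (30, 49).
Next 3H:
Repeated addition: build up to 3H.
2H: (6, 0) + (6, 0): same x and y₁ ≡ -y₂, so the sum is O.
3H: O + (6, 0) = (6, 0) (identity).
3H = (6, 0).
Finally 4G + 3H:
(30, 49) + (6, 0). λ = (0 - 49)/(6 - 30) ≡ 4/29 mod 53. 29⁻¹ ≡ 11 (mod 53), so λ ≡ 44.
  x = λ² - 30 - 6 = 1936 - 36 ≡ 45; y = λ·(30 - 45) - 49 ≡ 33. → (45, 33)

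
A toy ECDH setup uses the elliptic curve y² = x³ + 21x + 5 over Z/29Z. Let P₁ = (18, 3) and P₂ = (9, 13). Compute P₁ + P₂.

(24, 23)

(18, 3) + (9, 13). λ = (13 - 3)/(9 - 18) ≡ 10/20 mod 29. 20⁻¹ ≡ 16 (mod 29) since 20·16 = 320 ≡ 1, so λ ≡ 15.
  x = λ² - 18 - 9 = 225 - 27 ≡ 24; y = λ·(18 - 24) - 3 ≡ 23. → (24, 23)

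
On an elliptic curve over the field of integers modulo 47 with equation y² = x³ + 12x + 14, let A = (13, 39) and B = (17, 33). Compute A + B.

(31, 35)

(13, 39) + (17, 33). λ = (33 - 39)/(17 - 13) ≡ 41/4 mod 47. 4⁻¹ ≡ 12 (mod 47) since 4·12 = 48 ≡ 1, so λ ≡ 22.
  x = λ² - 13 - 17 = 484 - 30 ≡ 31; y = λ·(13 - 31) - 39 ≡ 35. → (31, 35)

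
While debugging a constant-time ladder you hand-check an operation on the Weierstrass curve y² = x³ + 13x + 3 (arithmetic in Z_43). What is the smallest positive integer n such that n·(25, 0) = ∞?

2

2P: (25, 0) + (25, 0): same x and y₁ ≡ -y₂, so the sum is ∞.
2P = ∞, so the order is 2.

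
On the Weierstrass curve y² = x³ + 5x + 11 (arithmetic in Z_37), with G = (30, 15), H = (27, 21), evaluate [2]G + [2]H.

(23, 34)

First 2G:
Repeated addition: build up to 2G.
2G: tangent at (30, 15): λ = (3·30² + 5)/(2·15) ≡ 4/30. 30⁻¹ ≡ 21 (mod 37), so λ ≡ 4·21 ≡ 10.
  x = λ² - 30 - 30 = 100 - 60 ≡ 3; y = λ·(30 - 3) - 15 ≡ 33. → (3, 33)
2G = (3, 33).
Next 2H:
Repeated addition: build up to 2H.
2H: tangent at (27, 21): λ = (3·27² + 5)/(2·21) ≡ 9/5. 5⁻¹ ≡ 15 (mod 37) since 5·15 = 75 ≡ 1, so λ ≡ 9·15 ≡ 24.
  x = λ² - 27 - 27 = 576 - 54 ≡ 4; y = λ·(27 - 4) - 21 ≡ 13. → (4, 13)
2H = (4, 13).
Finally 2G + 2H:
(3, 33) + (4, 13). λ = (13 - 33)/(4 - 3) ≡ 17/1 mod 37. 1⁻¹ ≡ 1 (mod 37), so λ ≡ 17.
  x = λ² - 3 - 4 = 289 - 7 ≡ 23; y = λ·(3 - 23) - 33 ≡ 34. → (23, 34)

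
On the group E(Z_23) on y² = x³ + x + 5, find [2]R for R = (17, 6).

(18, 6)

tangent at (17, 6): λ = (3·17² + 1)/(2·6) ≡ 17/12. 12⁻¹ ≡ 2 (mod 23) since 12·2 = 24 ≡ 1, so λ ≡ 17·2 ≡ 11.
  x = λ² - 17 - 17 = 121 - 34 ≡ 18; y = λ·(17 - 18) - 6 ≡ 6. → (18, 6)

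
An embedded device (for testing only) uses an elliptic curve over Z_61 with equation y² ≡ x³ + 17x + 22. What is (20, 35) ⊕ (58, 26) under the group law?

(20, 35) + (58, 26). λ = (26 - 35)/(58 - 20) ≡ 52/38 mod 61. 38⁻¹ ≡ 53 (mod 61), so λ ≡ 11.
  x = λ² - 20 - 58 = 121 - 78 ≡ 43; y = λ·(20 - 43) - 35 ≡ 17. → (43, 17)

(43, 17)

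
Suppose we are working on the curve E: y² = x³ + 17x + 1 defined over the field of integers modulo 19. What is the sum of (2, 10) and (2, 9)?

O

The two points share x = 2 and their y-coordinates satisfy 10 + 9 ≡ 0 (mod 19), so they are inverses. Their sum is the point at infinity.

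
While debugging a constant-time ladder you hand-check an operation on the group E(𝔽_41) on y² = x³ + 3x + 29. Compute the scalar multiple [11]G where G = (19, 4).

(30, 31)

Repeated addition: build up to 11G.
2G: tangent at (19, 4): λ = (3·19² + 3)/(2·4) ≡ 20/8. 8⁻¹ ≡ 36 (mod 41), so λ ≡ 20·36 ≡ 23.
  x = λ² - 19 - 19 = 529 - 38 ≡ 40; y = λ·(19 - 40) - 4 ≡ 5. → (40, 5)
3G: (40, 5) + (19, 4). λ = (4 - 5)/(19 - 40) ≡ 40/20 mod 41. 20⁻¹ ≡ 39 (mod 41), so λ ≡ 2.
  x = λ² - 40 - 19 = 4 - 59 ≡ 27; y = λ·(40 - 27) - 5 ≡ 21. → (27, 21)
4G: (27, 21) + (19, 4). λ = (4 - 21)/(19 - 27) ≡ 24/33 mod 41. 33⁻¹ ≡ 5 (mod 41), so λ ≡ 38.
  x = λ² - 27 - 19 = 1444 - 46 ≡ 4; y = λ·(27 - 4) - 21 ≡ 33. → (4, 33)
5G: (4, 33) + (19, 4). λ = (4 - 33)/(19 - 4) ≡ 12/15 mod 41. 15⁻¹ ≡ 11 (mod 41), so λ ≡ 9.
  x = λ² - 4 - 19 = 81 - 23 ≡ 17; y = λ·(4 - 17) - 33 ≡ 14. → (17, 14)
6G: (17, 14) + (19, 4). λ = (4 - 14)/(19 - 17) ≡ 31/2 mod 41. 2⁻¹ ≡ 21 (mod 41), so λ ≡ 36.
  x = λ² - 17 - 19 = 1296 - 36 ≡ 30; y = λ·(17 - 30) - 14 ≡ 10. → (30, 10)
7G: (30, 10) + (19, 4). λ = (4 - 10)/(19 - 30) ≡ 35/30 mod 41. 30⁻¹ ≡ 26 (mod 41) since 30·26 = 780 ≡ 1, so λ ≡ 8.
  x = λ² - 30 - 19 = 64 - 49 ≡ 15; y = λ·(30 - 15) - 10 ≡ 28. → (15, 28)
8G: (15, 28) + (19, 4). λ = (4 - 28)/(19 - 15) ≡ 17/4 mod 41. 4⁻¹ ≡ 31 (mod 41) since 4·31 = 124 ≡ 1, so λ ≡ 35.
  x = λ² - 15 - 19 = 1225 - 34 ≡ 2; y = λ·(15 - 2) - 28 ≡ 17. → (2, 17)
9G: (2, 17) + (19, 4). λ = (4 - 17)/(19 - 2) ≡ 28/17 mod 41. 17⁻¹ ≡ 29 (mod 41) since 17·29 = 493 ≡ 1, so λ ≡ 33.
  x = λ² - 2 - 19 = 1089 - 21 ≡ 2; y = λ·(2 - 2) - 17 ≡ 24. → (2, 24)
10G: (2, 24) + (19, 4). λ = (4 - 24)/(19 - 2) ≡ 21/17 mod 41. 17⁻¹ ≡ 29 (mod 41), so λ ≡ 35.
  x = λ² - 2 - 19 = 1225 - 21 ≡ 15; y = λ·(2 - 15) - 24 ≡ 13. → (15, 13)
11G: (15, 13) + (19, 4). λ = (4 - 13)/(19 - 15) ≡ 32/4 mod 41. 4⁻¹ ≡ 31 (mod 41) since 4·31 = 124 ≡ 1, so λ ≡ 8.
  x = λ² - 15 - 19 = 64 - 34 ≡ 30; y = λ·(15 - 30) - 13 ≡ 31. → (30, 31)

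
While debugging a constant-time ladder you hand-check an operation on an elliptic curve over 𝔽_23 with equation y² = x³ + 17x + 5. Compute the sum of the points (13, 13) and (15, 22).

(21, 20)

(13, 13) + (15, 22). λ = (22 - 13)/(15 - 13) ≡ 9/2 mod 23. 2⁻¹ ≡ 12 (mod 23), so λ ≡ 16.
  x = λ² - 13 - 15 = 256 - 28 ≡ 21; y = λ·(13 - 21) - 13 ≡ 20. → (21, 20)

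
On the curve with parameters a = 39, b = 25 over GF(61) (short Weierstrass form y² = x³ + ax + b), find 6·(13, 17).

Write G = (13, 17).
Repeated addition: build up to 6G.
2G: tangent at (13, 17): λ = (3·13² + 39)/(2·17) ≡ 58/34. 34⁻¹ ≡ 9 (mod 61) since 34·9 = 306 ≡ 1, so λ ≡ 58·9 ≡ 34.
  x = λ² - 13 - 13 = 1156 - 26 ≡ 32; y = λ·(13 - 32) - 17 ≡ 8. → (32, 8)
3G: (32, 8) + (13, 17). λ = (17 - 8)/(13 - 32) ≡ 9/42 mod 61. 42⁻¹ ≡ 16 (mod 61) since 42·16 = 672 ≡ 1, so λ ≡ 22.
  x = λ² - 32 - 13 = 484 - 45 ≡ 12; y = λ·(32 - 12) - 8 ≡ 5. → (12, 5)
4G: (12, 5) + (13, 17). λ = (17 - 5)/(13 - 12) ≡ 12/1 mod 61. 1⁻¹ ≡ 1 (mod 61) since 1·1 = 1 ≡ 1, so λ ≡ 12.
  x = λ² - 12 - 13 = 144 - 25 ≡ 58; y = λ·(12 - 58) - 5 ≡ 53. → (58, 53)
5G: (58, 53) + (13, 17). λ = (17 - 53)/(13 - 58) ≡ 25/16 mod 61. 16⁻¹ ≡ 42 (mod 61) since 16·42 = 672 ≡ 1, so λ ≡ 13.
  x = λ² - 58 - 13 = 169 - 71 ≡ 37; y = λ·(58 - 37) - 53 ≡ 37. → (37, 37)
6G: (37, 37) + (13, 17). λ = (17 - 37)/(13 - 37) ≡ 41/37 mod 61. 37⁻¹ ≡ 33 (mod 61), so λ ≡ 11.
  x = λ² - 37 - 13 = 121 - 50 ≡ 10; y = λ·(37 - 10) - 37 ≡ 16. → (10, 16)

(10, 16)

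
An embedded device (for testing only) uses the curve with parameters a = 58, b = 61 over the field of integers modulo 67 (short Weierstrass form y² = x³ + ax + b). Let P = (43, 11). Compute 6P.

(27, 2)

Repeated addition: build up to 6P.
2P: tangent at (43, 11): λ = (3·43² + 58)/(2·11) ≡ 44/22. 22⁻¹ ≡ 64 (mod 67) since 22·64 = 1408 ≡ 1, so λ ≡ 44·64 ≡ 2.
  x = λ² - 43 - 43 = 4 - 86 ≡ 52; y = λ·(43 - 52) - 11 ≡ 38. → (52, 38)
3P: (52, 38) + (43, 11). λ = (11 - 38)/(43 - 52) ≡ 40/58 mod 67. 58⁻¹ ≡ 52 (mod 67), so λ ≡ 3.
  x = λ² - 52 - 43 = 9 - 95 ≡ 48; y = λ·(52 - 48) - 38 ≡ 41. → (48, 41)
4P: (48, 41) + (43, 11). λ = (11 - 41)/(43 - 48) ≡ 37/62 mod 67. 62⁻¹ ≡ 40 (mod 67), so λ ≡ 6.
  x = λ² - 48 - 43 = 36 - 91 ≡ 12; y = λ·(48 - 12) - 41 ≡ 41. → (12, 41)
5P: (12, 41) + (43, 11). λ = (11 - 41)/(43 - 12) ≡ 37/31 mod 67. 31⁻¹ ≡ 13 (mod 67) since 31·13 = 403 ≡ 1, so λ ≡ 12.
  x = λ² - 12 - 43 = 144 - 55 ≡ 22; y = λ·(12 - 22) - 41 ≡ 40. → (22, 40)
6P: (22, 40) + (43, 11). λ = (11 - 40)/(43 - 22) ≡ 38/21 mod 67. 21⁻¹ ≡ 16 (mod 67) since 21·16 = 336 ≡ 1, so λ ≡ 5.
  x = λ² - 22 - 43 = 25 - 65 ≡ 27; y = λ·(22 - 27) - 40 ≡ 2. → (27, 2)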